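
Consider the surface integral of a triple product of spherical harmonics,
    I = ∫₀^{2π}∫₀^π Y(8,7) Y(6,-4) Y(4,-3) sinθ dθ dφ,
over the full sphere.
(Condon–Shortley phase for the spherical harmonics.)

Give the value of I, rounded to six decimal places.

Rules hold: Σm=0, L=18 even, 2≤4≤14.
N = 17·13·9 = 1989
Δ = 10!·6!·2!/19! = 1/23279256
Racah Σ t=4..6: t=4:+1/1658880 t=5:−1/518400 t=6:+1/1658880 = -1/1382400
⇒ 3j(8 6 4; 0 0 0)² = 504/46189, sgn -1
Racah Σ t=0..1: t=0:+1/870912000 t=1:−1/261273600 = -1/373248000
⇒ 3j(8 6 4; 7 -4 -3)² = 343/23256, sgn +1
4πI² = N·(3j₀)²·(3jₘ)² = 21609/67507
I = -1·√(0.3201/4π) = -0.15960188

-0.159602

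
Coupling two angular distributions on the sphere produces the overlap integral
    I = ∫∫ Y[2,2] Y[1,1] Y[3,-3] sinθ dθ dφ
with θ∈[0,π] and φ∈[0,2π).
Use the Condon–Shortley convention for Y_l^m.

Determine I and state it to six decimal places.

-0.319865

m-sum 0 ✓  L=6 even ✓  1≤3≤3 ✓
Π(2lᵢ+1) = 5×3×7 = 105
triangle coeff Δ(2,1,3) = 1/105
Σ_t [0,0]: t=0:+1/4 = 1/4
(3j)²=3/35 [(2 1 3; 0 0 0)], sign=-1
Σ_t [0,0]: t=0:+1/48 = 1/48
(3j)²=1/7 [(2 1 3; 2 1 -3)], sign=+1
⇒ 4πI² = 9/7
I = (-1)√(9/7/(4π)) = -0.31986543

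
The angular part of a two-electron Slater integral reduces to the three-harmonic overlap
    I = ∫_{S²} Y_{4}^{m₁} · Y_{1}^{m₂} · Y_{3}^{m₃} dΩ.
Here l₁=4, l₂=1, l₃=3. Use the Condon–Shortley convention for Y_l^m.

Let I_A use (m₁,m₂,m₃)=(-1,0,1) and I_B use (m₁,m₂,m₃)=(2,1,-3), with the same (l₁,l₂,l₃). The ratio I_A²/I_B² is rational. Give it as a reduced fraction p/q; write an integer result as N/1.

Shared (l₁,l₂,l₃)=(4,1,3): N and (l;000)² cancel in I_A²/I_B².
A: Δ = 2!·6!·0!/9! = 1/252; Racah Σ t=1..1: t=1:−1/48 = -1/48; ⇒ 3j(4 1 3; -1 0 1)² = 5/84, sgn -1
B: Δ = 2!·6!·0!/9! = 1/252; Racah Σ t=2..2: t=2:+1/1440 = 1/1440; ⇒ 3j(4 1 3; 2 1 -3)² = 1/252, sgn +1
I_A²/I_B² = (5/84)/(1/252) = 15/1

15/1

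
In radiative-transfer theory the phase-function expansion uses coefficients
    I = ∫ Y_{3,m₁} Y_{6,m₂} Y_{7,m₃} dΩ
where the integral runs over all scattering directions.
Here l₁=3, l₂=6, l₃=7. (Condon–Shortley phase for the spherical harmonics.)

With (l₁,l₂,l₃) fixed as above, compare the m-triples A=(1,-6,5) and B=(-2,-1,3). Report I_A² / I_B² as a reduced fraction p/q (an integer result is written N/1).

4356/125

l's match ⇒ only the (l;m) 3-j factors differ between A and B.
A: triangle coeff Δ(3,6,7) = 1/2042040; Σ_t [0,0]: t=0:+1/29030400 = 1/29030400; (3j)²=99/7735 [(3 6 7; 1 -6 5)], sign=+1
B: triangle coeff Δ(3,6,7) = 1/2042040; Σ_t [1,2]: t=1:−1/414720 t=2:+1/362880 = 1/2903040; (3j)²=25/68068 [(3 6 7; -2 -1 3)], sign=+1
I_A²/I_B² = (99/7735)/(25/68068) = 4356/125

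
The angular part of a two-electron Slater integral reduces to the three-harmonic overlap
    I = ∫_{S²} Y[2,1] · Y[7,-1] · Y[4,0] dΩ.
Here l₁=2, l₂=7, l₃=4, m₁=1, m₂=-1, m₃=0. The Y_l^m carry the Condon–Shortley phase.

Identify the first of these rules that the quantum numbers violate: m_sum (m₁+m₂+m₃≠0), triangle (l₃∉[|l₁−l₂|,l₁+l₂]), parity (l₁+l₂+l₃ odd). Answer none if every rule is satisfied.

m₁+m₂+m₃ = 1 − 1 + 0 = 0  ✓
triangle: |2−7|=5 ≤ l₃=4 ≤ 2+7=9  ✗
parity: l₁+l₂+l₃ = 13 is odd

triangle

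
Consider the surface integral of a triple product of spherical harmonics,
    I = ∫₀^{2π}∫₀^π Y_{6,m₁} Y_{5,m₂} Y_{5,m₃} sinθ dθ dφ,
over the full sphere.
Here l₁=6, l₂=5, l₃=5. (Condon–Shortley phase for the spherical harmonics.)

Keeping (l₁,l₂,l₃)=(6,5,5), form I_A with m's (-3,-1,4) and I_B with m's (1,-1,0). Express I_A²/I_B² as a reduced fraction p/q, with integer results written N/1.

l's match ⇒ only the (l;m) 3-j factors differ between A and B.
A: triangle coeff Δ(6,5,5) = 1/28588560; Σ_t [3,4]: t=3:−1/155520 t=4:+1/138240 = 1/1244160; (3j)²=3/9724 [(6 5 5; -3 -1 4)], sign=-1
B: triangle coeff Δ(6,5,5) = 1/28588560; Σ_t [0,4]: t=0:+1/2073600 t=1:−1/34560 t=2:+1/6912 t=3:−1/10368 t=4:+1/138240 = 7/259200; (3j)²=28/7293 [(6 5 5; 1 -1 0)], sign=-1
I_A²/I_B² = (3/9724)/(28/7293) = 9/112

9/112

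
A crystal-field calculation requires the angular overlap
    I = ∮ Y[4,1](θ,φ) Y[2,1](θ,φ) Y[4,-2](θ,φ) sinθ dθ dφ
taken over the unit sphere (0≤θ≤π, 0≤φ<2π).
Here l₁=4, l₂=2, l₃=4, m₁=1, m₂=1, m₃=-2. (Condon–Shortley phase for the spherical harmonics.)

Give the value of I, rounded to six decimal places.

0.127700

Rules hold: Σm=0, L=10 even, 2≤4≤6.
N = 9·5·9 = 405
Δ = 2!·6!·2!/11! = 1/13860
Racah Σ t=0..2: t=0:+1/192 t=1:−1/36 t=2:+1/192 = -5/288
⇒ 3j(4 2 4; 0 0 0)² = 20/693, sgn -1
Racah Σ t=1..2: t=1:−1/96 t=2:+1/240 = -1/160
⇒ 3j(4 2 4; 1 1 -2)² = 27/1540, sgn -1
4πI² = N·(3j₀)²·(3jₘ)² = 1215/5929
I = +1·√(0.204925/4π) = 0.12770047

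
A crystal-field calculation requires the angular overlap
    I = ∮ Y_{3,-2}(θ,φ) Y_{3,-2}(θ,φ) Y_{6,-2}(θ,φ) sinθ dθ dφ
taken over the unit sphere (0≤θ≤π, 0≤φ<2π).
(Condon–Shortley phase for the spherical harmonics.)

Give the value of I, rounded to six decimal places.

Σmᵢ = -6 ≠ 0, so the φ-integral vanishes; I = 0

0.000000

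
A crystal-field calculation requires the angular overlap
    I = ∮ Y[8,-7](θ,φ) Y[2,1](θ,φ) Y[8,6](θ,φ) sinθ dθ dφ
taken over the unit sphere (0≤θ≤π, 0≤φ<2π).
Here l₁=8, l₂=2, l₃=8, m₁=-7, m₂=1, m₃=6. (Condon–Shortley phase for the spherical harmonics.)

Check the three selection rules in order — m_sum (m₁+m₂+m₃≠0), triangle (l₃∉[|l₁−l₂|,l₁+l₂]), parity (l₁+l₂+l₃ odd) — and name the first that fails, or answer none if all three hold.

Σmᵢ = 0  ✓
l₃∈[|l₁−l₂|,l₁+l₂]=[6,10], have l₃=8  ✓
Σlᵢ = 18 ⇒ even  ✓

none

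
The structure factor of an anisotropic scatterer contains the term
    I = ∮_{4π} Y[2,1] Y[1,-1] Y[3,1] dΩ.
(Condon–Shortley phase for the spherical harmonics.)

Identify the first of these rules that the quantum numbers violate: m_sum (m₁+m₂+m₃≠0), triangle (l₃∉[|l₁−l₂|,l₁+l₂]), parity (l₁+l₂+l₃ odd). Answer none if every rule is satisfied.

m₁+m₂+m₃ = 1 − 1 + 1 = 1  ✗
triangle: |2−1|=1 ≤ l₃=3 ≤ 2+1=3
parity: l₁+l₂+l₃ = 6 is even

m_sum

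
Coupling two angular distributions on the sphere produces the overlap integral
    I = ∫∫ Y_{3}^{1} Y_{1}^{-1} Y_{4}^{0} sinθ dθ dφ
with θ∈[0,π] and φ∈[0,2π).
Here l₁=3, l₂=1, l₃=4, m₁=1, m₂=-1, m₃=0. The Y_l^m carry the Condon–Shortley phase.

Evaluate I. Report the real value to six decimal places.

0.150786

Checks pass: Σm=0; 8 even; l₃=4∈[2,4].
(2·3+1)(2·1+1)(2·4+1) = 189
Δ: 0! 6! 2! / 9! → 1/252
sum: t=0:+1/36 = 1/36
3j²(3 1 4; 0 0 0) = Δ·Π!·Σ² = 4/63  (sign +1)
sum: t=0:+1/96 = 1/96
3j²(3 1 4; 1 -1 0) = Δ·Π!·Σ² = 1/42  (sign +1)
combine: 4πI² = 189·4/63·1/42 = 2/7
take √, sign +1: I = 0.15078601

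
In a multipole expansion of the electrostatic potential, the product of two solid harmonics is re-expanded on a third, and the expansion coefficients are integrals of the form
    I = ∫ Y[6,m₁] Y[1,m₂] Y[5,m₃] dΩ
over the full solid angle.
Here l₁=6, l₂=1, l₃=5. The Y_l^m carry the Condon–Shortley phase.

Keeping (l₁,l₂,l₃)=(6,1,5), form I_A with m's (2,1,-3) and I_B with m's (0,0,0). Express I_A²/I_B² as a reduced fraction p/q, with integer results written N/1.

1/6

Shared (l₁,l₂,l₃)=(6,1,5): N and (l;000)² cancel in I_A²/I_B².
A: Δ = 2!·10!·0!/13! = 1/858; Racah Σ t=2..2: t=2:+1/161280 = 1/161280; ⇒ 3j(6 1 5; 2 1 -3)² = 1/143, sgn +1
B: Δ = 2!·10!·0!/13! = 1/858; Racah Σ t=1..1: t=1:−1/14400 = -1/14400; ⇒ 3j(6 1 5; 0 0 0)² = 6/143, sgn +1
I_A²/I_B² = (1/143)/(6/143) = 1/6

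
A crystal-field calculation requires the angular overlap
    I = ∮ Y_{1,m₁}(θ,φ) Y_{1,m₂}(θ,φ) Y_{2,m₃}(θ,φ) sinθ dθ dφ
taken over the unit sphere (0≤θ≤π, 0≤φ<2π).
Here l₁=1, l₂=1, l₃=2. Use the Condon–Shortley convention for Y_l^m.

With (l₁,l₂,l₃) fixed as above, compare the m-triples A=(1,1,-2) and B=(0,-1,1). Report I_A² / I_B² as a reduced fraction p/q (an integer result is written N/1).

Shared (l₁,l₂,l₃)=(1,1,2): N and (l;000)² cancel in I_A²/I_B².
A: Δ = 0!·2!·2!/5! = 1/30; Racah Σ t=0..0: t=0:+1/4 = 1/4; ⇒ 3j(1 1 2; 1 1 -2)² = 1/5, sgn +1
B: Δ = 0!·2!·2!/5! = 1/30; Racah Σ t=0..0: t=0:+1/2 = 1/2; ⇒ 3j(1 1 2; 0 -1 1)² = 1/10, sgn -1
I_A²/I_B² = (1/5)/(1/10) = 2/1

2/1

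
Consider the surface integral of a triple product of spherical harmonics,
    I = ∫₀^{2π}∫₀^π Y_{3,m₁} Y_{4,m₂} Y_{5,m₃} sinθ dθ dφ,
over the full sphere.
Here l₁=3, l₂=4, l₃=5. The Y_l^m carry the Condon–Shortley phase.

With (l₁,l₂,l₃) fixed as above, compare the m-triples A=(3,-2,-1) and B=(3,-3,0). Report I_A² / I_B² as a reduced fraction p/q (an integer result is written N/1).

15/7

l's match ⇒ only the (l;m) 3-j factors differ between A and B.
A: triangle coeff Δ(3,4,5) = 1/180180; Σ_t [0,0]: t=0:+1/2304 = 1/2304; (3j)²=75/4004 [(3 4 5; 3 -2 -1)], sign=+1
B: triangle coeff Δ(3,4,5) = 1/180180; Σ_t [0,0]: t=0:+1/5760 = 1/5760; (3j)²=5/572 [(3 4 5; 3 -3 0)], sign=-1
I_A²/I_B² = (75/4004)/(5/572) = 15/7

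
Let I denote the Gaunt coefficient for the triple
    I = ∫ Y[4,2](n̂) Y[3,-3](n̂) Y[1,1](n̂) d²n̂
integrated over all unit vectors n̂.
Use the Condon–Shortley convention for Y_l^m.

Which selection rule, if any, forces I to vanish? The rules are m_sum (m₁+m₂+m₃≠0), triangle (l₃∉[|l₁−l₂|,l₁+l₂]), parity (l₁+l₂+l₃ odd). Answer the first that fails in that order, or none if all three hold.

azimuthal sum: 2 − 3 + 1 = 0  ✓
1 ≤ 1 ≤ 7 (triangle on l)  ✓
L = 4 + 3 + 1 = 8 (even)  ✓

none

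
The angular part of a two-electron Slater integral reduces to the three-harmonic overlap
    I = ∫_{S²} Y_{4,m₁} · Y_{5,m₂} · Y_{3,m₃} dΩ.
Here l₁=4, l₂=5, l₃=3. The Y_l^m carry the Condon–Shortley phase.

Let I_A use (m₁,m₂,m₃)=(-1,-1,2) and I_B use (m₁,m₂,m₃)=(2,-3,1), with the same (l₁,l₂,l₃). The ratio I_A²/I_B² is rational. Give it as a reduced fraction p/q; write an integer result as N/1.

3125/3402

l's match ⇒ only the (l;m) 3-j factors differ between A and B.
A: triangle coeff Δ(4,5,3) = 1/180180; Σ_t [3,4]: t=3:−1/432 t=4:+1/1152 = -5/3456; (3j)²=625/36036 [(4 5 3; -1 -1 2)], sign=+1
B: triangle coeff Δ(4,5,3) = 1/180180; Σ_t [0,2]: t=0:+1/5760 t=1:−1/720 t=2:+1/2304 = -1/1280; (3j)²=27/1430 [(4 5 3; 2 -3 1)], sign=-1
I_A²/I_B² = (625/36036)/(27/1430) = 3125/3402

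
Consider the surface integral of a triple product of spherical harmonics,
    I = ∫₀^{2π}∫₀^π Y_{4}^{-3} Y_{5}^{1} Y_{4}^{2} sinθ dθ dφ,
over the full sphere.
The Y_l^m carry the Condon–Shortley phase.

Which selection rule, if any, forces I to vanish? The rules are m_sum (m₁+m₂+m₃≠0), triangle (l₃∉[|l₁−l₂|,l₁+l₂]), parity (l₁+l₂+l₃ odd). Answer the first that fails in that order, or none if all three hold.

parity

Σmᵢ = 0  ✓
l₃∈[|l₁−l₂|,l₁+l₂]=[1,9], have l₃=4  ✓
Σlᵢ = 13 ⇒ odd  ✗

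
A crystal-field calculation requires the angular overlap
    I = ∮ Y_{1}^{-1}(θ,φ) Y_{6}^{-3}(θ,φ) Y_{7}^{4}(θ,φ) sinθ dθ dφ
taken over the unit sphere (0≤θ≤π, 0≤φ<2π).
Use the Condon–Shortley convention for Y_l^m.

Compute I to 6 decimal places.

Rules hold: Σm=0, L=14 even, 5≤7≤7.
N = 3·13·15 = 585
Δ = 0!·2!·12!/15! = 1/1365
Racah Σ t=0..0: t=0:+1/518400 = 1/518400
⇒ 3j(1 6 7; 0 0 0)² = 7/195, sgn -1
Racah Σ t=0..0: t=0:+1/4354560 = 1/4354560
⇒ 3j(1 6 7; -1 -3 4)² = 11/273, sgn -1
4πI² = N·(3j₀)²·(3jₘ)² = 11/13
I = +1·√(0.846154/4π) = 0.25948947

0.259489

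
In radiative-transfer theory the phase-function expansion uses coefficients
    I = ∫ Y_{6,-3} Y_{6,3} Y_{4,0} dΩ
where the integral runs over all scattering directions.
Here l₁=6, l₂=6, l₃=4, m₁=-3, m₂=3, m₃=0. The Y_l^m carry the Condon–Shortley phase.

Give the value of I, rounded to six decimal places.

Checks pass: Σm=0; 16 even; l₃=4∈[0,12].
(2·6+1)(2·6+1)(2·4+1) = 1521
Δ: 8! 4! 4! / 17! → 1/15315300
sum: t=2:+1/829440 t=3:−1/25920 t=4:+1/9216 t=5:−1/25920 t=6:+1/829440 = 7/207360
3j²(6 6 4; 0 0 0) = Δ·Π!·Σ² = 28/2431  (sign +1)
sum: t=5:−1/414720 t=6:+1/51840 t=7:−1/80640 t=8:+1/1451520 = 1/193536
3j²(6 6 4; -3 3 0) = Δ·Π!·Σ² = 81/17017  (sign +1)
combine: 4πI² = 1521·28/2431·81/17017 = 2916/34969
take √, sign +1: I = 0.08146053

0.081461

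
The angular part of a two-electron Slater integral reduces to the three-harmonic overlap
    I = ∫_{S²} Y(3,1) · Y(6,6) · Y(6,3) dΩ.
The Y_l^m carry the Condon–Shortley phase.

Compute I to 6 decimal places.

1 + 6 + 3 = 10 ≠ 0: azimuthal integral kills it; I = 0

0.000000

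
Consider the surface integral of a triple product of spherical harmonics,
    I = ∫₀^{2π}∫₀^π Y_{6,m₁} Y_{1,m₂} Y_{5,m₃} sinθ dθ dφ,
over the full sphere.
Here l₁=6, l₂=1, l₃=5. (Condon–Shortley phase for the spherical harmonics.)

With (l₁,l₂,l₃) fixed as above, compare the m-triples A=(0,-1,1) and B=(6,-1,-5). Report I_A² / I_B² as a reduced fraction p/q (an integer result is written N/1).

5/22

Same 6,1,5: normalisation and zero-m 3j drop out of the ratio.
A: Δ: 2! 10! 0! / 13! → 1/858; sum: t=0:+1/34560 = 1/34560; 3j²(6 1 5; 0 -1 1) = Δ·Π!·Σ² = 5/286  (sign +1)
B: Δ: 2! 10! 0! / 13! → 1/858; sum: t=0:+1/7257600 = 1/7257600; 3j²(6 1 5; 6 -1 -5) = Δ·Π!·Σ² = 1/13  (sign +1)
I_A²/I_B² = (5/286)/(1/13) = 5/22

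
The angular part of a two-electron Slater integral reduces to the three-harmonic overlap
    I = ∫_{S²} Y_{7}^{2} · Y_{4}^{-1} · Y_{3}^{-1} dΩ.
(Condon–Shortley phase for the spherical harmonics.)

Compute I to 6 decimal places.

0.239176

Rules hold: Σm=0, L=14 even, 3≤3≤11.
N = 15·9·7 = 945
Δ = 8!·6!·0!/15! = 1/45045
Racah Σ t=4..4: t=4:+1/20736 = 1/20736
⇒ 3j(7 4 3; 0 0 0)² = 35/1287, sgn -1
Racah Σ t=3..3: t=3:−1/34560 = -1/34560
⇒ 3j(7 4 3; 2 -1 -1)² = 4/143, sgn -1
4πI² = N·(3j₀)²·(3jₘ)² = 14700/20449
I = +1·√(0.718862/4π) = 0.23917605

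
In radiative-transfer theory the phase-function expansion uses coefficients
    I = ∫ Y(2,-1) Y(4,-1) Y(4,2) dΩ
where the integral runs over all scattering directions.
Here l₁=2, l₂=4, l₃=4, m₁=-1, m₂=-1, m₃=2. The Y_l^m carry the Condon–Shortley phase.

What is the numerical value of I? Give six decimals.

Checks pass: Σm=0; 10 even; l₃=4∈[2,6].
(2·2+1)(2·4+1)(2·4+1) = 405
Δ: 2! 2! 6! / 11! → 1/13860
sum: t=0:+1/192 t=1:−1/36 t=2:+1/192 = -5/288
3j²(2 4 4; 0 0 0) = Δ·Π!·Σ² = 20/693  (sign -1)
sum: t=1:−1/96 t=2:+1/240 = -1/160
3j²(2 4 4; -1 -1 2) = Δ·Π!·Σ² = 27/1540  (sign -1)
combine: 4πI² = 405·20/693·27/1540 = 1215/5929
take √, sign +1: I = 0.12770047

0.127700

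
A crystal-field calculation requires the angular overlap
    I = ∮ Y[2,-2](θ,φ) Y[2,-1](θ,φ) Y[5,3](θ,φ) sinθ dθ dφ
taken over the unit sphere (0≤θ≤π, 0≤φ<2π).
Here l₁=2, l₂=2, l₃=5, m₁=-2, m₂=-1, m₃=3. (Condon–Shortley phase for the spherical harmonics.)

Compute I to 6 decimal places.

|2−2|≤5≤2+2 violated ⇒ I = 0

0.000000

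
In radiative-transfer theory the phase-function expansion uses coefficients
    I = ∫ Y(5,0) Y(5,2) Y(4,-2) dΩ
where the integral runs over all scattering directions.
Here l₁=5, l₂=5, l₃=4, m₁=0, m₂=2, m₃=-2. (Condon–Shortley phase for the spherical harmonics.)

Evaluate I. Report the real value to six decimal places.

-0.099440

m-sum 0 ✓  L=14 even ✓  0≤4≤10 ✓
Π(2lᵢ+1) = 11×11×9 = 1089
triangle coeff Δ(5,5,4) = 1/3153150
Σ_t [1,5]: t=1:−1/69120 t=2:+1/1728 t=3:−1/576 t=4:+1/1728 t=5:−1/69120 = -7/11520
(3j)²=2/143 [(5 5 4; 0 0 0)], sign=-1
Σ_t [3,5]: t=3:−1/3456 t=4:+1/1728 t=5:−1/11520 = 7/34560
(3j)²=7/858 [(5 5 4; 0 2 -2)], sign=+1
⇒ 4πI² = 21/169
I = (-1)√(21/169/(4π)) = -0.09944006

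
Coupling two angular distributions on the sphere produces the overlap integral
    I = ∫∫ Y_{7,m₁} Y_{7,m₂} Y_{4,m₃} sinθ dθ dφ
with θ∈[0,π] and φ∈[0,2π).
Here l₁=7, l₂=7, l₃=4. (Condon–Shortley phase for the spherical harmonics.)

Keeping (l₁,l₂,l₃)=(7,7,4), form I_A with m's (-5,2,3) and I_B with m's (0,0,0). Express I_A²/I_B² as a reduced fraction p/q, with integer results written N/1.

l's match ⇒ only the (l;m) 3-j factors differ between A and B.
A: triangle coeff Δ(7,7,4) = 1/58198140; Σ_t [8,9]: t=8:+1/11612160 t=9:−1/52254720 = 1/14929920; (3j)²=1225/75582 [(7 7 4; -5 2 3)], sign=-1
B: triangle coeff Δ(7,7,4) = 1/58198140; Σ_t [3,7]: t=3:−1/17418240 t=4:+1/622080 t=5:−1/230400 t=6:+1/622080 t=7:−1/17418240 = -1/806400; (3j)²=2268/230945 [(7 7 4; 0 0 0)], sign=-1
I_A²/I_B² = (1225/75582)/(2268/230945) = 9625/5832

9625/5832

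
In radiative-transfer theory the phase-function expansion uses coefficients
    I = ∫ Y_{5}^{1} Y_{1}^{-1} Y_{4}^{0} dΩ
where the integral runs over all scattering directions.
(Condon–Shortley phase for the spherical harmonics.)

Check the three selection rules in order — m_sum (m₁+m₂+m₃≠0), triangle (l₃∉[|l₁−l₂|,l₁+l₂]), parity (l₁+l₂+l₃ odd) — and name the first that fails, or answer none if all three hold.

none

azimuthal sum: 1 − 1 + 0 = 0  ✓
4 ≤ 4 ≤ 6 (triangle on l)  ✓
L = 5 + 1 + 4 = 10 (even)  ✓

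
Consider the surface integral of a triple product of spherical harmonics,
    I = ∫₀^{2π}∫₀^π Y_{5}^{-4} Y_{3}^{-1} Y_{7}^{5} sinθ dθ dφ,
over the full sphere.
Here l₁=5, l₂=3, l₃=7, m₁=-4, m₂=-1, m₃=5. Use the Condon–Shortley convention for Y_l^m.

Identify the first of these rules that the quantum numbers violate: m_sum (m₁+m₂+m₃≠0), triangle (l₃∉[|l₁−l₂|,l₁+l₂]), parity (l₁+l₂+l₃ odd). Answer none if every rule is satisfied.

parity

Σmᵢ = 0  ✓
l₃∈[|l₁−l₂|,l₁+l₂]=[2,8], have l₃=7  ✓
Σlᵢ = 15 ⇒ odd  ✗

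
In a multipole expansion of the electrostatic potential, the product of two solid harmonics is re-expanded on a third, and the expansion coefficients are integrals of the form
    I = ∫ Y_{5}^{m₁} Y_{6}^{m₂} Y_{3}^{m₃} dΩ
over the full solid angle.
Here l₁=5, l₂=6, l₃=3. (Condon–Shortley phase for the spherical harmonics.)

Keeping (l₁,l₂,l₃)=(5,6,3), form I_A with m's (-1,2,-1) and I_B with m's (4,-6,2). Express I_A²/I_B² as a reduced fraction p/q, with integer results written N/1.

Shared (l₁,l₂,l₃)=(5,6,3): N and (l;000)² cancel in I_A²/I_B².
A: Δ = 8!·2!·4!/15! = 1/675675; Racah Σ t=4..6: t=4:+1/27648 t=5:−1/4320 t=6:+1/11520 = -1/9216; ⇒ 3j(5 6 3; -1 2 -1)² = 2/143, sgn -1
B: Δ = 8!·2!·4!/15! = 1/675675; Racah Σ t=0..0: t=0:+1/967680 = 1/967680; ⇒ 3j(5 6 3; 4 -6 2)² = 3/91, sgn -1
I_A²/I_B² = (2/143)/(3/91) = 14/33

14/33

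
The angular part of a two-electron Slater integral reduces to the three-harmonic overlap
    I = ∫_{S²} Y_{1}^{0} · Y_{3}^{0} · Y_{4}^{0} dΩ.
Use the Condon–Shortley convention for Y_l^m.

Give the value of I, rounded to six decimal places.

Checks pass: Σm=0; 8 even; l₃=4∈[2,4].
(2·1+1)(2·3+1)(2·4+1) = 189
Δ: 0! 2! 6! / 9! → 1/252
sum: t=0:+1/36 = 1/36
3j²(1 3 4; 0 0 0) = Δ·Π!·Σ² = 4/63  (sign +1)
(m-triple is (0,0,0) — same symbol as above.)
combine: 4πI² = 189·4/63·4/63 = 16/21
take √, sign +1: I = 0.24623252

0.246233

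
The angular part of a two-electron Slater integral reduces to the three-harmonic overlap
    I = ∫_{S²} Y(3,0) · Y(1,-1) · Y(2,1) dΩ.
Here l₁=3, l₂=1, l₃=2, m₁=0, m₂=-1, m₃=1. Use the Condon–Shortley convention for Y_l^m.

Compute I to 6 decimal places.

m-sum 0 ✓  L=6 even ✓  2≤2≤4 ✓
Π(2lᵢ+1) = 7×3×5 = 105
triangle coeff Δ(3,1,2) = 1/105
Σ_t [1,1]: t=1:−1/4 = -1/4
(3j)²=3/35 [(3 1 2; 0 0 0)], sign=-1
Σ_t [0,0]: t=0:+1/12 = 1/12
(3j)²=1/35 [(3 1 2; 0 -1 1)], sign=-1
⇒ 4πI² = 9/35
I = (+1)√(9/35/(4π)) = 0.14304817

0.143048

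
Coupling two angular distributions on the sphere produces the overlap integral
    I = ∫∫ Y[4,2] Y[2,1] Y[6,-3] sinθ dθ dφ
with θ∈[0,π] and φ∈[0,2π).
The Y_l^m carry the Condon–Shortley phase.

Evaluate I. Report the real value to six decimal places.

Checks pass: Σm=0; 12 even; l₃=6∈[2,6].
(2·4+1)(2·2+1)(2·6+1) = 585
Δ: 0! 8! 4! / 13! → 1/6435
sum: t=0:+1/2304 = 1/2304
3j²(4 2 6; 0 0 0) = Δ·Π!·Σ² = 5/143  (sign +1)
sum: t=0:+1/8640 = 1/8640
3j²(4 2 6; 2 1 -3) = Δ·Π!·Σ² = 28/715  (sign -1)
combine: 4πI² = 585·5/143·28/715 = 1260/1573
take √, sign -1: I = -0.25247360

-0.252474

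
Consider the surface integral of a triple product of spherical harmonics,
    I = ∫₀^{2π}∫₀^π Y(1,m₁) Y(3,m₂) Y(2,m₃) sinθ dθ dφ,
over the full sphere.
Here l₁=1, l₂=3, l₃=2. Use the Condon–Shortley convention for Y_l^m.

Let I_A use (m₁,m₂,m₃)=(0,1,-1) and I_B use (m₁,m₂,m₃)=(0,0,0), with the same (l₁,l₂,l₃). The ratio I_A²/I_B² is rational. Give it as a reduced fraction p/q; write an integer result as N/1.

l's match ⇒ only the (l;m) 3-j factors differ between A and B.
A: triangle coeff Δ(1,3,2) = 1/105; Σ_t [1,1]: t=1:−1/6 = -1/6; (3j)²=8/105 [(1 3 2; 0 1 -1)], sign=+1
B: triangle coeff Δ(1,3,2) = 1/105; Σ_t [1,1]: t=1:−1/4 = -1/4; (3j)²=3/35 [(1 3 2; 0 0 0)], sign=-1
I_A²/I_B² = (8/105)/(3/35) = 8/9

8/9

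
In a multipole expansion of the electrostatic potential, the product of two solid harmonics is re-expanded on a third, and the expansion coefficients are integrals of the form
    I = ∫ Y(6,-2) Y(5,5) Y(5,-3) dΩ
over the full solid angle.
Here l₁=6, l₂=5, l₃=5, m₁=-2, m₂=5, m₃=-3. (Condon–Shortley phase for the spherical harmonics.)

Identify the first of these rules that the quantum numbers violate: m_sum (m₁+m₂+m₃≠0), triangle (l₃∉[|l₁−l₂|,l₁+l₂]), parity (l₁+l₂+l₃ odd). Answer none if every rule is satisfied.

Σmᵢ = 0  ✓
l₃∈[|l₁−l₂|,l₁+l₂]=[1,11], have l₃=5  ✓
Σlᵢ = 16 ⇒ even  ✓

none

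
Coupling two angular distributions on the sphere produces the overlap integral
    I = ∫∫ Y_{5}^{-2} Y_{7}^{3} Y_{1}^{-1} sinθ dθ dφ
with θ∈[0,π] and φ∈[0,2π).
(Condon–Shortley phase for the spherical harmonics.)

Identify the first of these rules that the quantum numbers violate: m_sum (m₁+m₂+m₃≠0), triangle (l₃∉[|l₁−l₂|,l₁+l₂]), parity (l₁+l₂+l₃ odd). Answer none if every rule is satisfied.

triangle

m₁+m₂+m₃ = -2 + 3 − 1 = 0  ✓
triangle: |5−7|=2 ≤ l₃=1 ≤ 5+7=12  ✗
parity: l₁+l₂+l₃ = 13 is odd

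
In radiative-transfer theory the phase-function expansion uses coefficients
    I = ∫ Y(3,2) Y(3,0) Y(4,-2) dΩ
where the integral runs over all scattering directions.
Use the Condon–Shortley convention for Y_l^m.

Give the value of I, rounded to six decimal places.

-0.044418

Rules hold: Σm=0, L=10 even, 0≤4≤6.
N = 7·7·9 = 441
Δ = 2!·4!·4!/11! = 1/34650
Racah Σ t=0..2: t=0:+1/72 t=1:−1/16 t=2:+1/72 = -5/144
⇒ 3j(3 3 4; 0 0 0)² = 2/77, sgn -1
Racah Σ t=0..1: t=0:+1/72 t=1:−1/96 = 1/288
⇒ 3j(3 3 4; 2 0 -2)² = 1/462, sgn +1
4πI² = N·(3j₀)²·(3jₘ)² = 3/121
I = -1·√(0.0247934/4π) = -0.04441841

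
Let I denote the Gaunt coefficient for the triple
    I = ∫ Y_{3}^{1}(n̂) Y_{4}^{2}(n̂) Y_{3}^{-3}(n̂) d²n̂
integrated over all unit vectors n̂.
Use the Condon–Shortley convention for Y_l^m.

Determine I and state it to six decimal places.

Checks pass: Σm=0; 10 even; l₃=3∈[1,7].
(2·3+1)(2·4+1)(2·3+1) = 441
Δ: 4! 2! 4! / 11! → 1/34650
sum: t=1:−1/72 t=2:+1/16 t=3:−1/72 = 5/144
3j²(3 4 3; 0 0 0) = Δ·Π!·Σ² = 2/77  (sign -1)
sum: t=2:+1/192 = 1/192
3j²(3 4 3; 1 2 -3) = Δ·Π!·Σ² = 3/77  (sign +1)
combine: 4πI² = 441·2/77·3/77 = 54/121
take √, sign -1: I = -0.18845135

-0.188451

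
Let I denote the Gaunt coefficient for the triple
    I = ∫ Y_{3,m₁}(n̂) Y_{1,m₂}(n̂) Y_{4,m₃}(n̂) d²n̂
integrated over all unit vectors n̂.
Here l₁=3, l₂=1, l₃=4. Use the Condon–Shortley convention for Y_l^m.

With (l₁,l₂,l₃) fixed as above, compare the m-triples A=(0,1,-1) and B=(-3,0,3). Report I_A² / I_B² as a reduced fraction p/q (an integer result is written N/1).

10/7

l's match ⇒ only the (l;m) 3-j factors differ between A and B.
A: triangle coeff Δ(3,1,4) = 1/252; Σ_t [0,0]: t=0:+1/72 = 1/72; (3j)²=5/126 [(3 1 4; 0 1 -1)], sign=-1
B: triangle coeff Δ(3,1,4) = 1/252; Σ_t [0,0]: t=0:+1/720 = 1/720; (3j)²=1/36 [(3 1 4; -3 0 3)], sign=-1
I_A²/I_B² = (5/126)/(1/36) = 10/7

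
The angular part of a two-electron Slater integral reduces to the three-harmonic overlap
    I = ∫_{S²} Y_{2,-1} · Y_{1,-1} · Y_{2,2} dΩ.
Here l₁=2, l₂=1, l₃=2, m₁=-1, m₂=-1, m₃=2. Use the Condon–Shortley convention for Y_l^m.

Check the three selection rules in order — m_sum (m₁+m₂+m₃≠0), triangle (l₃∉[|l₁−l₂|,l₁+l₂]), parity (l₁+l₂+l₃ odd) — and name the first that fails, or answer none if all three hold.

parity

m₁+m₂+m₃ = -1 − 1 + 2 = 0  ✓
triangle: |2−1|=1 ≤ l₃=2 ≤ 2+1=3  ✓
parity: l₁+l₂+l₃ = 5 is odd  ✗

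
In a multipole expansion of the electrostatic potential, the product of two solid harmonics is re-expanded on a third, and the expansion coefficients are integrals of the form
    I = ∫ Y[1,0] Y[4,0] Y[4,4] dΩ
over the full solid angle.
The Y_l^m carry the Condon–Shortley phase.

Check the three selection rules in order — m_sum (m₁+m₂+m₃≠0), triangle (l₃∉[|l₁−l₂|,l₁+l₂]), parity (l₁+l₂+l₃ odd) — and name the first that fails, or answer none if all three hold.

m_sum

azimuthal sum: 0 + 0 + 4 = 4  ✗
3 ≤ 4 ≤ 5 (triangle on l)
L = 1 + 4 + 4 = 9 (odd)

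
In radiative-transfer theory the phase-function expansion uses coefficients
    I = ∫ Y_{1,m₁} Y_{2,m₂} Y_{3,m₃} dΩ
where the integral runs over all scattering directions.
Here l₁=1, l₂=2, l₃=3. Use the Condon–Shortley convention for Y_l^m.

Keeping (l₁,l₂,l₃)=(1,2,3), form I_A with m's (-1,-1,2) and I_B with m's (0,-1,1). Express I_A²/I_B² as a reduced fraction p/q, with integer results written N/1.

Shared (l₁,l₂,l₃)=(1,2,3): N and (l;000)² cancel in I_A²/I_B².
A: Δ = 0!·2!·4!/7! = 1/105; Racah Σ t=0..0: t=0:+1/12 = 1/12; ⇒ 3j(1 2 3; -1 -1 2)² = 2/21, sgn -1
B: Δ = 0!·2!·4!/7! = 1/105; Racah Σ t=0..0: t=0:+1/6 = 1/6; ⇒ 3j(1 2 3; 0 -1 1)² = 8/105, sgn +1
I_A²/I_B² = (2/21)/(8/105) = 5/4

5/4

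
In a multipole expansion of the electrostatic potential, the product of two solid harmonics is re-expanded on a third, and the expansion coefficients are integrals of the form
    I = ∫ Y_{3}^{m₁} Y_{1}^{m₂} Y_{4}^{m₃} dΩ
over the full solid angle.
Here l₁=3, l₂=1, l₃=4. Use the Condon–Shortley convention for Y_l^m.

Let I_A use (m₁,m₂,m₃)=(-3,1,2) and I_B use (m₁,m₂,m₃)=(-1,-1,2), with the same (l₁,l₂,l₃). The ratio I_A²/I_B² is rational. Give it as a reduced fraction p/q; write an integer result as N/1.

Shared (l₁,l₂,l₃)=(3,1,4): N and (l;000)² cancel in I_A²/I_B².
A: Δ = 0!·6!·2!/9! = 1/252; Racah Σ t=0..0: t=0:+1/1440 = 1/1440; ⇒ 3j(3 1 4; -3 1 2)² = 1/252, sgn +1
B: Δ = 0!·6!·2!/9! = 1/252; Racah Σ t=0..0: t=0:+1/96 = 1/96; ⇒ 3j(3 1 4; -1 -1 2)² = 5/84, sgn +1
I_A²/I_B² = (1/252)/(5/84) = 1/15

1/15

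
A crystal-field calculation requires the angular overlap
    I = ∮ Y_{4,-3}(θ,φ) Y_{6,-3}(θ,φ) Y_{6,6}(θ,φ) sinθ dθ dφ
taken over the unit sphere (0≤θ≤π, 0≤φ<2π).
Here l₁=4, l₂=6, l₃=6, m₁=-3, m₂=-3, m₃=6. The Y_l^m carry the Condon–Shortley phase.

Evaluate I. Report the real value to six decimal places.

-0.119136

Rules hold: Σm=0, L=16 even, 2≤6≤10.
N = 9·13·13 = 1521
Δ = 4!·4!·8!/17! = 1/15315300
Racah Σ t=0..4: t=0:+1/829440 t=1:−1/25920 t=2:+1/9216 t=3:−1/25920 t=4:+1/829440 = 7/207360
⇒ 3j(4 6 6; 0 0 0)² = 28/2431, sgn +1
Racah Σ t=3..3: t=3:−1/5806080 = -1/5806080
⇒ 3j(4 6 6; -3 -3 6)² = 9/884, sgn -1
4πI² = N·(3j₀)²·(3jₘ)² = 567/3179
I = -1·√(0.178358/4π) = -0.11913554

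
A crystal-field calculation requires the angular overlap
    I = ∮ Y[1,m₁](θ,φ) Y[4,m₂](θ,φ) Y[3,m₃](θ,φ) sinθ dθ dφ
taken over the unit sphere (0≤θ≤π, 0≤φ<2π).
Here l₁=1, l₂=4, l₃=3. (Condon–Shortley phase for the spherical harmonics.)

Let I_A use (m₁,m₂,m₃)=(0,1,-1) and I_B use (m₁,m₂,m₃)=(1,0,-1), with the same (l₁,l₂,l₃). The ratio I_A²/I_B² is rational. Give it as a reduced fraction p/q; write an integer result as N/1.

5/2

Same 1,4,3: normalisation and zero-m 3j drop out of the ratio.
A: Δ: 2! 0! 6! / 9! → 1/252; sum: t=1:−1/48 = -1/48; 3j²(1 4 3; 0 1 -1) = Δ·Π!·Σ² = 5/84  (sign -1)
B: Δ: 2! 0! 6! / 9! → 1/252; sum: t=0:+1/96 = 1/96; 3j²(1 4 3; 1 0 -1) = Δ·Π!·Σ² = 1/42  (sign +1)
I_A²/I_B² = (5/84)/(1/42) = 5/2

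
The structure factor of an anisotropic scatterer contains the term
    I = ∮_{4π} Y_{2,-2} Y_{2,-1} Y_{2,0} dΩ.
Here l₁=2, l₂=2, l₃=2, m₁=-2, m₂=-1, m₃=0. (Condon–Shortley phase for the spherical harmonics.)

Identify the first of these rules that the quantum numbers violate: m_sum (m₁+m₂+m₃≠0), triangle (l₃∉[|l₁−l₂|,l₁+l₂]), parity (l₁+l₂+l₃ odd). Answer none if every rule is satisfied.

azimuthal sum: -2 − 1 + 0 = -3  ✗
0 ≤ 2 ≤ 4 (triangle on l)
L = 2 + 2 + 2 = 6 (even)

m_sum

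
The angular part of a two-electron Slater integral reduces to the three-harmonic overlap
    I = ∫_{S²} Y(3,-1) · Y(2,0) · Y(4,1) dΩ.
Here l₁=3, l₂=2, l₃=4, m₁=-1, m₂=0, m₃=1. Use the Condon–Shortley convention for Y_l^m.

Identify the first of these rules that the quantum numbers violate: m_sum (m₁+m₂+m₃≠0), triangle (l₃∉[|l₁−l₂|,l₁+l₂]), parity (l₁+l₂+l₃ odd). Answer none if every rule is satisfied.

Σmᵢ = 0  ✓
l₃∈[|l₁−l₂|,l₁+l₂]=[1,5], have l₃=4  ✓
Σlᵢ = 9 ⇒ odd  ✗

parity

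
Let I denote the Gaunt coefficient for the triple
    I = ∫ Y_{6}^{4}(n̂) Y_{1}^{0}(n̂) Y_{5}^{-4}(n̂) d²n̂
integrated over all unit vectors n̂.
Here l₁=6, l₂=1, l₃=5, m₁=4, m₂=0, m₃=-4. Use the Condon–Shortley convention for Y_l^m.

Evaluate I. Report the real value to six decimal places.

Checks pass: Σm=0; 12 even; l₃=5∈[5,7].
(2·6+1)(2·1+1)(2·5+1) = 429
Δ: 2! 10! 0! / 13! → 1/858
sum: t=1:−1/14400 = -1/14400
3j²(6 1 5; 0 0 0) = Δ·Π!·Σ² = 6/143  (sign +1)
sum: t=1:−1/362880 = -1/362880
3j²(6 1 5; 4 0 -4) = Δ·Π!·Σ² = 10/429  (sign +1)
combine: 4πI² = 429·6/143·10/429 = 60/143
take √, sign +1: I = 0.18272698

0.182727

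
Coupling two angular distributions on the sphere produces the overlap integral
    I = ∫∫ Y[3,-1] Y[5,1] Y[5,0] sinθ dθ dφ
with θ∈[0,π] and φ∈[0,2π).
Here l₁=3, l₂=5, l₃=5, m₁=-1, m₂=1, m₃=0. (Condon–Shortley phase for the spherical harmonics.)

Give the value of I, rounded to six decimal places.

0.000000

Σlᵢ=13 odd — θ-integrand is odd under cosθ→−cosθ; I=0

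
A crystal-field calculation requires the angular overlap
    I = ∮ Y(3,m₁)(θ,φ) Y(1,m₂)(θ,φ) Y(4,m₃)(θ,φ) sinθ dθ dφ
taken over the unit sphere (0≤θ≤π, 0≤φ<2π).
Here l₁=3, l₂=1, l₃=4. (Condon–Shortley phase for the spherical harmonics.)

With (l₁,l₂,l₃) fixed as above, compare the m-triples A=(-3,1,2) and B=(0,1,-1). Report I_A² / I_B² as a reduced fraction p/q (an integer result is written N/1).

Shared (l₁,l₂,l₃)=(3,1,4): N and (l;000)² cancel in I_A²/I_B².
A: Δ = 0!·6!·2!/9! = 1/252; Racah Σ t=0..0: t=0:+1/1440 = 1/1440; ⇒ 3j(3 1 4; -3 1 2)² = 1/252, sgn +1
B: Δ = 0!·6!·2!/9! = 1/252; Racah Σ t=0..0: t=0:+1/72 = 1/72; ⇒ 3j(3 1 4; 0 1 -1)² = 5/126, sgn -1
I_A²/I_B² = (1/252)/(5/126) = 1/10

1/10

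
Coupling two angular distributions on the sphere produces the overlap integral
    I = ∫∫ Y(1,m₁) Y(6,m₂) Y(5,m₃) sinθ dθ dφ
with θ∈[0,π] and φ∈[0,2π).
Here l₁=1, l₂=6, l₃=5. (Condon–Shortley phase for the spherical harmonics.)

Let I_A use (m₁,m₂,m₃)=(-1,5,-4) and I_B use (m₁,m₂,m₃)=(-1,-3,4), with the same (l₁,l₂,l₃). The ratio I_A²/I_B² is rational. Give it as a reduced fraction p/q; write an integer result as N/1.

Same 1,6,5: normalisation and zero-m 3j drop out of the ratio.
A: Δ: 2! 0! 10! / 13! → 1/858; sum: t=2:+1/725760 = 1/725760; 3j²(1 6 5; -1 5 -4) = Δ·Π!·Σ² = 5/78  (sign -1)
B: Δ: 2! 0! 10! / 13! → 1/858; sum: t=2:+1/725760 = 1/725760; 3j²(1 6 5; -1 -3 4) = Δ·Π!·Σ² = 1/286  (sign -1)
I_A²/I_B² = (5/78)/(1/286) = 55/3

55/3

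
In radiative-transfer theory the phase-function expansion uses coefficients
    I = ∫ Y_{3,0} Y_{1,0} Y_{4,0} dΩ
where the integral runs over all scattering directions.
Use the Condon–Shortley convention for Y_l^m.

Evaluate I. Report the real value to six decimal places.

0.246233

Rules hold: Σm=0, L=8 even, 2≤4≤4.
N = 7·3·9 = 189
Δ = 0!·6!·2!/9! = 1/252
Racah Σ t=0..0: t=0:+1/36 = 1/36
⇒ 3j(3 1 4; 0 0 0)² = 4/63, sgn +1
(m-triple is (0,0,0) — same symbol as above.)
4πI² = N·(3j₀)²·(3jₘ)² = 16/21
I = +1·√(0.761905/4π) = 0.24623252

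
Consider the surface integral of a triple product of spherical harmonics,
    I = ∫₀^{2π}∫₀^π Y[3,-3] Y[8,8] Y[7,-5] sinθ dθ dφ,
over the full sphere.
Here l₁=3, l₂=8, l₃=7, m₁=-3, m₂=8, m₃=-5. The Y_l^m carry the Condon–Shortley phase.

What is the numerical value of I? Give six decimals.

-0.093795

Rules hold: Σm=0, L=18 even, 5≤7≤11.
N = 7·17·15 = 1785
Δ = 4!·2!·12!/19! = 1/5290740
Racah Σ t=1..3: t=1:−1/7257600 t=2:+1/2073600 t=3:−1/7257600 = 1/4838400
⇒ 3j(3 8 7; 0 0 0)² = 252/20995, sgn -1
Racah Σ t=4..4: t=4:+1/22992076800 = 1/22992076800
⇒ 3j(3 8 7; -3 8 -5)² = 5/969, sgn +1
4πI² = N·(3j₀)²·(3jₘ)² = 8820/79781
I = -1·√(0.110553/4π) = -0.09379499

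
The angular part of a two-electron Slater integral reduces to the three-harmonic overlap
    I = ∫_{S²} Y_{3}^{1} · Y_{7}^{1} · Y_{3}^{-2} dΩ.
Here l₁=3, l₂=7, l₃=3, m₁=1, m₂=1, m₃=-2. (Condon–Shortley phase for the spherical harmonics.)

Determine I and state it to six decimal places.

0.000000

l₃=3 ∉ [4,10] — triangle fails ⇒ I = 0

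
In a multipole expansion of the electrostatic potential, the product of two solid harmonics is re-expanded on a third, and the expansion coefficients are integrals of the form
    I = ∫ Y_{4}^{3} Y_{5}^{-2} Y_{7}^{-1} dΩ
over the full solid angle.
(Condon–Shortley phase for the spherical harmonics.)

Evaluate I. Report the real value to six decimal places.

0.159382

Rules hold: Σm=0, L=16 even, 1≤7≤9.
N = 9·11·15 = 1485
Δ = 2!·6!·8!/17! = 1/6126120
Racah Σ t=0..2: t=0:+1/69120 t=1:−1/20736 t=2:+1/69120 = -1/51840
⇒ 3j(4 5 7; 0 0 0)² = 280/21879, sgn +1
Racah Σ t=0..1: t=0:+1/172800 t=1:−1/1036800 = 1/207360
⇒ 3j(4 5 7; 3 -2 -1)² = 245/14586, sgn +1
4πI² = N·(3j₀)²·(3jₘ)² = 171500/537251
I = +1·√(0.319218/4π) = 0.15938172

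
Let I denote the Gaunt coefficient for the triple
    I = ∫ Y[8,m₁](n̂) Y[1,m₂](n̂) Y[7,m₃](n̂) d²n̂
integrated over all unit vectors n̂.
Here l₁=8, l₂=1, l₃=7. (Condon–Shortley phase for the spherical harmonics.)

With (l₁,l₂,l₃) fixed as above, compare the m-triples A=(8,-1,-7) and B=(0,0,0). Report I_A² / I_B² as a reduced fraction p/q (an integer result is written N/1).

l's match ⇒ only the (l;m) 3-j factors differ between A and B.
A: triangle coeff Δ(8,1,7) = 1/2040; Σ_t [0,0]: t=0:+1/174356582400 = 1/174356582400; (3j)²=1/17 [(8 1 7; 8 -1 -7)], sign=+1
B: triangle coeff Δ(8,1,7) = 1/2040; Σ_t [1,1]: t=1:−1/25401600 = -1/25401600; (3j)²=8/255 [(8 1 7; 0 0 0)], sign=+1
I_A²/I_B² = (1/17)/(8/255) = 15/8

15/8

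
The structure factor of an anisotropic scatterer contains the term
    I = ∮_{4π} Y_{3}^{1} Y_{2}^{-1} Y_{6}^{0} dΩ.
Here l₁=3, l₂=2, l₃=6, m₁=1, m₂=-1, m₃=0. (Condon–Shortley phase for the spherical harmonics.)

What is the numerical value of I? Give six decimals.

l₃=6 ∉ [1,5] — triangle fails ⇒ I = 0

0.000000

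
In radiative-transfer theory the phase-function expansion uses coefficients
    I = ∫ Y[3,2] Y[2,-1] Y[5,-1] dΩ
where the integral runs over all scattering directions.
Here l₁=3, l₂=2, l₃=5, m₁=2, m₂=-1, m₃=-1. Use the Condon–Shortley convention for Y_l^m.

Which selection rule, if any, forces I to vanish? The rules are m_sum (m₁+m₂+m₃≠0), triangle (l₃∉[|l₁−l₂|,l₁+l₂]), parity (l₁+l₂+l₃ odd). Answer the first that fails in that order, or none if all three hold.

azimuthal sum: 2 − 1 − 1 = 0  ✓
1 ≤ 5 ≤ 5 (triangle on l)  ✓
L = 3 + 2 + 5 = 10 (even)  ✓

none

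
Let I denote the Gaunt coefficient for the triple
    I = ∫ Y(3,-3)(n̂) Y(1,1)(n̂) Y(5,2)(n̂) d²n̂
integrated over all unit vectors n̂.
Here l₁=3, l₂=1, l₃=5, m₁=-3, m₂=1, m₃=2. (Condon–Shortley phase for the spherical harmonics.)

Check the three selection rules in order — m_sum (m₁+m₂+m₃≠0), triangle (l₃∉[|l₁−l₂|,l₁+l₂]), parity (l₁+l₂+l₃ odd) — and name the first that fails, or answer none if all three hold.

triangle

azimuthal sum: -3 + 1 + 2 = 0  ✓
2 ≤ 5 ≤ 4 (triangle on l)  ✗
L = 3 + 1 + 5 = 9 (odd)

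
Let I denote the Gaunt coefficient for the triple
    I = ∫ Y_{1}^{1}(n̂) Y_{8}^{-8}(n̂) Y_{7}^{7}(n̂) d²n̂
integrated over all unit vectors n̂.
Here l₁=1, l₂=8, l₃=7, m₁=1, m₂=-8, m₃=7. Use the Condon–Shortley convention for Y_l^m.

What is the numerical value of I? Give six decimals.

0.335179

Checks pass: Σm=0; 16 even; l₃=7∈[7,9].
(2·1+1)(2·8+1)(2·7+1) = 765
Δ: 2! 0! 14! / 17! → 1/2040
sum: t=1:−1/25401600 = -1/25401600
3j²(1 8 7; 0 0 0) = Δ·Π!·Σ² = 8/255  (sign +1)
sum: t=0:+1/174356582400 = 1/174356582400
3j²(1 8 7; 1 -8 7) = Δ·Π!·Σ² = 1/17  (sign +1)
combine: 4πI² = 765·8/255·1/17 = 24/17
take √, sign +1: I = 0.33517856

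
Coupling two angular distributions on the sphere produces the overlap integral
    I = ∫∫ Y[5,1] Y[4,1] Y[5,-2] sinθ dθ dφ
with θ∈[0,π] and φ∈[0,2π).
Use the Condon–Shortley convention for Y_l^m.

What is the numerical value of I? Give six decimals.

Checks pass: Σm=0; 14 even; l₃=5∈[1,9].
(2·5+1)(2·4+1)(2·5+1) = 1089
Δ: 4! 6! 4! / 15! → 1/3153150
sum: t=0:+1/69120 t=1:−1/1728 t=2:+1/576 t=3:−1/1728 t=4:+1/69120 = 7/11520
3j²(5 4 5; 0 0 0) = Δ·Π!·Σ² = 2/143  (sign -1)
sum: t=1:−1/5184 t=2:+1/1152 t=3:−1/2880 t=4:+1/103680 = 7/20736
3j²(5 4 5; 1 1 -2) = Δ·Π!·Σ² = 35/2574  (sign -1)
combine: 4πI² = 1089·2/143·35/2574 = 35/169
take √, sign +1: I = 0.12837656

0.128377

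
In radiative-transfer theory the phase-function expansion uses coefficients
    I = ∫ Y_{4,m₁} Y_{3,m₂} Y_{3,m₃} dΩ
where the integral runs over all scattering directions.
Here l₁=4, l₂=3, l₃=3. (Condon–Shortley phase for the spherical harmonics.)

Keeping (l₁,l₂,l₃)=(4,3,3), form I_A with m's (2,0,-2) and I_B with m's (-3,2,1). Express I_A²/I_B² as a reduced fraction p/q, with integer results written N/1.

3/14

Same 4,3,3: normalisation and zero-m 3j drop out of the ratio.
A: Δ: 4! 4! 2! / 11! → 1/34650; sum: t=1:−1/72 t=2:+1/96 = -1/288; 3j²(4 3 3; 2 0 -2) = Δ·Π!·Σ² = 1/462  (sign +1)
B: Δ: 4! 4! 2! / 11! → 1/34650; sum: t=3:−1/288 t=4:+1/144 = 1/288; 3j²(4 3 3; -3 2 1) = Δ·Π!·Σ² = 1/99  (sign +1)
I_A²/I_B² = (1/462)/(1/99) = 3/14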